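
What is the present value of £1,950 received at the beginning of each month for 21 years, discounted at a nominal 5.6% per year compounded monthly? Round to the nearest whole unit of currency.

i = 0.056/12 = 0.00466667 per month; n = 21·12 = 252.
PV = 1950 × [1 − (1+0.00466667)^(−252)] / 0.00466667 × (1+i) = 1950 × 148.685916 = 289,937.5370
(annuity-due: payments at period start, so ×(1+i).)

£289,938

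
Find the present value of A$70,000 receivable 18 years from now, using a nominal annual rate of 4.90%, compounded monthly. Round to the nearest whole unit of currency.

With 12 periods per year: i = 0.00408333, n = 216.
Discount factor = (1+0.00408333)^(−216) = 0.414698; PV = 70,000 × 0.414698 = 29,028.8773

A$29,029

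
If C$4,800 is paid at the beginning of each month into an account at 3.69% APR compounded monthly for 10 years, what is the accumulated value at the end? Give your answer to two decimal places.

C$697,504.46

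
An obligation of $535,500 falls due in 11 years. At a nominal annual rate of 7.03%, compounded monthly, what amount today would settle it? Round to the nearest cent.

With 12 periods per year: i = 0.00585833, n = 132.
Discount factor = (1+0.00585833)^(−132) = 0.462530; PV = 535,500 × 0.462530 = 247,684.8586

$247,684.86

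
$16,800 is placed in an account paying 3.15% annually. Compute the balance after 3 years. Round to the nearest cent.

$18,438.13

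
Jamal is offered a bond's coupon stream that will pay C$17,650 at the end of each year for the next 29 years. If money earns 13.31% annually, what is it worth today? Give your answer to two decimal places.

Annuity factor a(29|0.1331) = 7.312681; PV = 17650 × 7.312681 = 129,068.8189

C$129,068.82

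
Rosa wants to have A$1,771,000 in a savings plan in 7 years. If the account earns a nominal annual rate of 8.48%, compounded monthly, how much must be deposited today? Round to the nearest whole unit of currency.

A$980,230

i = 0.0848/12 = 0.00706667 per month; n = 7·12 = 84.
PV = FV·(1+i)^(−n) = 1,771,000 × 0.553490 = 980,229.9583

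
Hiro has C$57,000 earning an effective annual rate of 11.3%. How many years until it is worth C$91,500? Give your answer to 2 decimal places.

(1+i)^n = 91500/57000 = 1.60526, so n = ln 1.60526 / ln 1.113 = 4.4208 years

4.42 years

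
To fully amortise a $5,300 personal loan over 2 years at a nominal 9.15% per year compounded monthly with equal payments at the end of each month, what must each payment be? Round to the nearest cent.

$242.49

i = 0.0915/12 = 0.007625 per month; n = 2·12 = 24.
Annuity-PV factor = 21.856206; PMT = 5300 / 21.856206 = 242.4941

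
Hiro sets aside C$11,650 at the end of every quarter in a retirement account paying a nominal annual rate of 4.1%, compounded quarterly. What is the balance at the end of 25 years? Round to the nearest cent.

C$2,014,701.73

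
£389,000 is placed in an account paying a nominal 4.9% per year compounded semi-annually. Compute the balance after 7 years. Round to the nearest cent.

£545,905.01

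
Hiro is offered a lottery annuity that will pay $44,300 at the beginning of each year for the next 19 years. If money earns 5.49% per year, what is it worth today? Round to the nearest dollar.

PV = 44300 × [1 − (1+0.0549)^(−19)] / 0.0549 × (1+i) = 44300 × 12.254693 = 542,882.9170
(annuity-due: payments at period start, so ×(1+i).)

$542,883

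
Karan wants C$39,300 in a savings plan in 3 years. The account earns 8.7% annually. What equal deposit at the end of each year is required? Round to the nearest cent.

PMT = 39300 / ( [(1+0.087)^3 − 1] / 0.087 ) = 39300 / 3.268569 = 12,023.6103

C$12,023.61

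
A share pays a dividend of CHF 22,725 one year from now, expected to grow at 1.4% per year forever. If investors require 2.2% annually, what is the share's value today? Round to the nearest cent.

PV = PMT / (i − g) = 22725 / (0.022 − 0.014) = 22725 / 0.008000 = 2,840,625.0000

CHF 2,840,625.00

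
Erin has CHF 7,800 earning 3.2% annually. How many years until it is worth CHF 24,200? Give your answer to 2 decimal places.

35.95 years

n = ln(24200/7800) / ln(1+0.032) = ln(3.10256) / 0.031499 = 35.9453 years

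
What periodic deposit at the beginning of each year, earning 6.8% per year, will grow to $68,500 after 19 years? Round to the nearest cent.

FV-annuity factor × (1+i) = 39.111228; PMT = 68500 / 39.111228 = 1,751.4152

$1,751.42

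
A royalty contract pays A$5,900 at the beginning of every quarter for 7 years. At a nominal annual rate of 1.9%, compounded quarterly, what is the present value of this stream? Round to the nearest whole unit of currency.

A$155,076

Periodic rate i = 0.019/4 = 0.00475; n = 7 × 4 = 28 periods.
PV = 5900 × [1 − (1+0.00475)^(−28)] / 0.00475 × (1+i) = 5900 × 26.284091 = 155,076.1350
Payments are at the start of each period, so multiply by (1+i).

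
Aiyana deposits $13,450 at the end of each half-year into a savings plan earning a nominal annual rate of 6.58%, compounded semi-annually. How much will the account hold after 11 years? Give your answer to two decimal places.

$424,499.05

With 2 periods per year: i = 0.0329, n = 22.
FV = PMT · [(1+i)^n − 1] / i = 13450 · 31.561268 = 424,499.0487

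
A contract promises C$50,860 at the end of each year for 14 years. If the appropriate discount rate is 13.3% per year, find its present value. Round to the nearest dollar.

C$315,832

Annuity factor a(14|0.133) = 6.209827; PV = 50860 × 6.209827 = 315,831.8119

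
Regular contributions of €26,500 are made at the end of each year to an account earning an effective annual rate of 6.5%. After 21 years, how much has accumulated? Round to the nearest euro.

€1,122,247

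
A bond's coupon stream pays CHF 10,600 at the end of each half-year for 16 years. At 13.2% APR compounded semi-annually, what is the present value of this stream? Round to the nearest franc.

i = 0.132/2 = 0.066 per half-year; n = 16·2 = 32.
PV = 10600 × [1 − (1+0.066)^(−32)] / 0.066 = 10600 × 13.191653 = 139,831.5224

CHF 139,832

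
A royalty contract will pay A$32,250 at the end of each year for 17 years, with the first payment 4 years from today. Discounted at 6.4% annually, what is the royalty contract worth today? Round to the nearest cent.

Value one period before first payment (t=3): 32250 × [1 − (1+0.064)^(−17)] / 0.064 = 32250 × 10.182326 = 328,380.0020
Discount back 3 years: 328,380.0020 × (1+0.064)^(−3) = 328,380.0020 × 0.830185 = 272,616.2988

A$272,616.30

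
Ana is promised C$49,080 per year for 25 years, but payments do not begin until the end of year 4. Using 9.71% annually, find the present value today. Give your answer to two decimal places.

C$345,038.66

Value one period before first payment (t=3): 49080 × [1 − (1+0.0971)^(−25)] / 0.0971 = 49080 × 9.283289 = 455,623.8085
Discount back 3 years: 455,623.8085 × (1+0.0971)^(−3) = 455,623.8085 × 0.757288 = 345,038.6650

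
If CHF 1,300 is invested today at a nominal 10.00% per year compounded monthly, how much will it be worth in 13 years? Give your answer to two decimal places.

CHF 4,744.46

With 12 periods per year: i = 0.00833333, n = 156.
1,300 × (1+0.00833333)^156 = 1,300 × 3.649584 = 4,744.4594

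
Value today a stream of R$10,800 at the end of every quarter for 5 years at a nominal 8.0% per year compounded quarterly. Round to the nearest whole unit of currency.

R$176,595

i = 0.08/4 = 0.02 per quarter; n = 5·4 = 20.
PV = 10800 × [1 − (1+0.02)^(−20)] / 0.02 = 10800 × 16.351433 = 176,595.4801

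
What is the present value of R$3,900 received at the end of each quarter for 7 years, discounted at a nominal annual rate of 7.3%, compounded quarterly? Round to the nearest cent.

R$84,909.85

Periodic rate i = 0.073/4 = 0.01825; n = 7 × 4 = 28 periods.
PV = 3900 × [1 − (1+0.01825)^(−28)] / 0.01825 = 3900 × 21.771758 = 84,909.8549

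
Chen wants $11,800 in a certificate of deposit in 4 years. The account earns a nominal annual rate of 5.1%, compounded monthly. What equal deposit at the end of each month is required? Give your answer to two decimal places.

$222.13

With 12 periods per year: i = 0.00425, n = 48.
FV-annuity factor = 53.121922; PMT = 11800 / 53.121922 = 222.1305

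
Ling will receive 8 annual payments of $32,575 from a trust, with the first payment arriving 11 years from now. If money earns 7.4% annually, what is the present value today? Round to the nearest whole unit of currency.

$93,801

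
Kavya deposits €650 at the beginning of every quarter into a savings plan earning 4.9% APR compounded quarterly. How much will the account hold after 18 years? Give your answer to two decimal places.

€75,346.98

i = 0.049/4 = 0.01225 per quarter; n = 18·4 = 72.
FV = 650 × [(1+0.01225)^72 − 1] / 0.01225 × (1+i) = 650 × 115.918425 = 75,346.9759
(annuity-due: payments at period start, so ×(1+i).)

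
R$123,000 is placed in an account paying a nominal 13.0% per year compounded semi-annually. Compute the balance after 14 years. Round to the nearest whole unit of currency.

R$717,289

With 2 periods per year: i = 0.065, n = 28.
FV = 123,000 × (1 + 0.065)^28 = 717,288.9313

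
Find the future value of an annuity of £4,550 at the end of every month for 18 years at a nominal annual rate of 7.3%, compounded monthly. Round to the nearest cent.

With 12 periods per year: i = 0.00608333, n = 216.
Accumulation factor s(216|0.00608333) = 444.862284; FV = 4550 × 444.862284 = 2,024,123.3905

£2,024,123.39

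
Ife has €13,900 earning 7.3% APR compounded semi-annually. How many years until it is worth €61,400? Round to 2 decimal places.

Periodic rate i = 0.073/2 = 0.0365.
n = ln(61400/13900) / ln(1+0.0365) = ln(4.41727) / 0.035850 = 41.4375 half-years
= 41.4375/2 years

20.72 years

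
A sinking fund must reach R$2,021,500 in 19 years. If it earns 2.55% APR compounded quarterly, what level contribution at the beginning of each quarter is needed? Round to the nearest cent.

R$20,625.02

With 4 periods per year: i = 0.006375, n = 76.
FV-annuity factor × (1+i) = 98.012024; PMT = 2.0215e+06 / 98.012024 = 20,625.0204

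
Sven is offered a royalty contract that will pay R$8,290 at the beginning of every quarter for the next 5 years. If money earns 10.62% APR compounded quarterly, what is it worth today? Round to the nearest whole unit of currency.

i = 0.1062/4 = 0.02655 per quarter; n = 5·4 = 20.
PV = PMT · [1 − (1+i)^(−n)] / i × (1+i) = 8290 · 15.771218 = 130,743.3969
(Beginning-of-period payments → annuity-due factor ×(1+i).)

R$130,743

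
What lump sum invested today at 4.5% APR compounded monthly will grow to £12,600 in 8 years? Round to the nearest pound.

Periodic rate i = 0.045/12 = 0.00375; n = 8 × 12 = 96 periods.
Discount factor = (1+0.00375)^(−96) = 0.698146; PV = 12,600 × 0.698146 = 8,796.6426

£8,797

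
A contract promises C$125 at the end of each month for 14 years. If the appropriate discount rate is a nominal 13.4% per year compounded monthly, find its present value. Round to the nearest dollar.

C$9,461

Periodic rate i = 0.134/12 = 0.0111667; n = 14 × 12 = 168 periods.
PV = 125 × [1 − (1+0.0111667)^(−168)] / 0.0111667 = 125 × 75.689298 = 9,461.1623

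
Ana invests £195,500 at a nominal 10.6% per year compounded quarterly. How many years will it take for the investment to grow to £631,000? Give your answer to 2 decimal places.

Periodic rate i = 0.106/4 = 0.0265.
(1+i)^n = 631000/195500 = 3.22762, so n = ln 3.22762 / ln 1.0265 = 44.8001 quarters
= 44.8001/4 years

11.20 years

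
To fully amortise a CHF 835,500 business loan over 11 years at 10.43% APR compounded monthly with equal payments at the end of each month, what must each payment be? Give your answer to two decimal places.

Periodic rate i = 0.1043/12 = 0.00869167; n = 11 × 12 = 132 periods.
PMT = 835500 / ( [1 − (1+0.00869167)^(−132)] / 0.00869167 ) = 835500 / 78.342782 = 10,664.6710

CHF 10,664.67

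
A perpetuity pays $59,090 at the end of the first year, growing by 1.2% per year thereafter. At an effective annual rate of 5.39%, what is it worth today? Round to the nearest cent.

$1,410,262.53

PV = PMT / (i − g) = 59090 / (0.0539 − 0.012) = 59090 / 0.041900 = 1,410,262.5298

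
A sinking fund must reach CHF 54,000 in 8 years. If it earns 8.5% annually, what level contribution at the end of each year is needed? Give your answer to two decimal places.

FV-annuity factor = 10.830639; PMT = 54000 / 10.830639 = 4,985.8553

CHF 4,985.86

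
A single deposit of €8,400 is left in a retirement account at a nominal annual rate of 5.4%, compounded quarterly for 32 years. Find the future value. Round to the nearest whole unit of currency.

€46,743

Periodic rate i = 0.054/4 = 0.0135; n = 32 × 4 = 128 periods.
FV = 8,400 × (1 + 0.0135)^128 = 46,743.3327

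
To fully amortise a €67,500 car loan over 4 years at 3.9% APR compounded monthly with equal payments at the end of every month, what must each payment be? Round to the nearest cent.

€1,521.07

With 12 periods per year: i = 0.00325, n = 48.
Annuity-PV factor = 44.376728; PMT = 67500 / 44.376728 = 1,521.0675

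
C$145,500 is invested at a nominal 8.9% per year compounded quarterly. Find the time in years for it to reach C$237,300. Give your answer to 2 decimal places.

5.56 years

Periodic rate i = 0.089/4 = 0.02225.
n = ln(237300/145500) / ln(1+0.02225) = ln(1.63093) / 0.022006 = 22.2279 quarters
= 22.2279/4 years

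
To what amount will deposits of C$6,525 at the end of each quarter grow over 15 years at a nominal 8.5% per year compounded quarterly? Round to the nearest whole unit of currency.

C$777,232

i = 0.085/4 = 0.02125 per quarter; n = 15·4 = 60.
FV = 6525 × [(1+0.02125)^60 − 1] / 0.02125 = 6525 × 119.116005 = 777,231.9295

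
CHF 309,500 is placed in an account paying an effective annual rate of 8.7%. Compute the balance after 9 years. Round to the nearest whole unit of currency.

CHF 655,732

FV = PV·(1+i)^n = 309,500 × 2.118683 = 655,732.2600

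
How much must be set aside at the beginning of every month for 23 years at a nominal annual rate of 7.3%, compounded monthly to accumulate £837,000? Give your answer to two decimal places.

£1,168.00

Periodic rate i = 0.073/12 = 0.00608333; n = 23 × 12 = 276 periods.
FV-annuity factor × (1+i) = 716.606732; PMT = 837000 / 716.606732 = 1,168.0047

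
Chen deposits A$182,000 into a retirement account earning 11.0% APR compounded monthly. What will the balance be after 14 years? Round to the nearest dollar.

A$843,020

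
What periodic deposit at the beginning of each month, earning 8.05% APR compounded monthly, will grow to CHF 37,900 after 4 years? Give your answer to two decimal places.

CHF 667.42

With 12 periods per year: i = 0.00670833, n = 48.
FV-annuity factor × (1+i) = 56.786134; PMT = 37900 / 56.786134 = 667.4164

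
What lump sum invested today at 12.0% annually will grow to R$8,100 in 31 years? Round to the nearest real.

R$241

PV = 8,100 / (1 + 0.12)^31 = 8,100 / 33.555113 = 241.3939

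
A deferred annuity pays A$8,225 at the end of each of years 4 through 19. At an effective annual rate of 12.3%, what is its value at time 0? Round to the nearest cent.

Value one period before first payment (t=3): 8225 × [1 − (1+0.123)^(−16)] / 0.123 = 8225 × 6.859452 = 56,418.9946
PV₀ = 56,418.9946 / (1+0.123)^3 = 56,418.9946 / 1.416248 = 39,836.9494

A$39,836.95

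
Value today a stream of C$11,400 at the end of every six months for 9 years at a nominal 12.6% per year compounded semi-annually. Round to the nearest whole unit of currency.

C$120,701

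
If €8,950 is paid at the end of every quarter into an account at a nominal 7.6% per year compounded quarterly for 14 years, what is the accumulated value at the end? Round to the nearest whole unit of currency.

€880,471

Periodic rate i = 0.076/4 = 0.019; n = 14 × 4 = 56 periods.
FV = 8950 × [(1+0.019)^56 − 1] / 0.019 = 8950 × 98.376681 = 880,471.2954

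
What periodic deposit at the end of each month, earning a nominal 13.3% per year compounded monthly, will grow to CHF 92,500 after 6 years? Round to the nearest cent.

CHF 846.32

With 12 periods per year: i = 0.0110833, n = 72.
FV-annuity factor = 109.296127; PMT = 92500 / 109.296127 = 846.3246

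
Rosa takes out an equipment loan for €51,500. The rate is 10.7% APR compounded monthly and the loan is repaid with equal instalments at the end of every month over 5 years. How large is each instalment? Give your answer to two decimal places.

i = 0.107/12 = 0.00891667 per month; n = 5·12 = 60.
PMT = 51500 / ( [1 − (1+0.00891667)^(−60)] / 0.00891667 ) = 51500 / 46.311069 = 1,112.0452

€1,112.05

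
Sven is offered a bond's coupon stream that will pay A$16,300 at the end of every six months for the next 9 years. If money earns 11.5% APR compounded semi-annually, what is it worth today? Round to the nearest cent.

With 2 periods per year: i = 0.0575, n = 18.
Annuity factor a(18|0.0575) = 11.033819; PV = 16300 × 11.033819 = 179,851.2453

A$179,851.25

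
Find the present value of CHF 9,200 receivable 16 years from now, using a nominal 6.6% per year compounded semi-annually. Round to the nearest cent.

CHF 3,255.20

Periodic rate i = 0.066/2 = 0.033; n = 16 × 2 = 32 periods.
Discount factor = (1+0.033)^(−32) = 0.353826; PV = 9,200 × 0.353826 = 3,255.1990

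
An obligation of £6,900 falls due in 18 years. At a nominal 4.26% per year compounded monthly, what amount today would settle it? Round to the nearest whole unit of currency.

i = 0.0426/12 = 0.00355 per month; n = 18·12 = 216.
PV = 6,900 / (1 + 0.00355)^216 = 6,900 / 2.149945 = 3,209.3848

£3,209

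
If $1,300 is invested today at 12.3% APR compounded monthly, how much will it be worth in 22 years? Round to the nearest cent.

With 12 periods per year: i = 0.01025, n = 264.
FV = 1,300 × (1 + 0.01025)^264 = 19,193.8527

$19,193.85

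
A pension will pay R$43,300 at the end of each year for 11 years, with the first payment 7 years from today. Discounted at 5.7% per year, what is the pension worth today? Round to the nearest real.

R$248,675

Value one period before first payment (t=6): 43300 × [1 − (1+0.057)^(−11)] / 0.057 = 43300 × 8.009308 = 346,803.0285
Discount back 6 years: 346,803.0285 × (1+0.057)^(−6) = 346,803.0285 × 0.717051 = 248,675.4758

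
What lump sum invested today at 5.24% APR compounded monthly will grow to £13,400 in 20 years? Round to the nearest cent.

£4,709.29

With 12 periods per year: i = 0.00436667, n = 240.
PV = 13,400 / (1 + 0.00436667)^240 = 13,400 / 2.845442 = 4,709.2855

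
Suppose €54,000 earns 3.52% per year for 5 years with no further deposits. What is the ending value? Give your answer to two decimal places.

€64,197.05

54,000 × (1+0.0352)^5 = 54,000 × 1.188834 = 64,197.0507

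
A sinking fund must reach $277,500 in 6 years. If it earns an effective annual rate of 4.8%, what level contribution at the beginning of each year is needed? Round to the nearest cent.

$39,125.15

PMT = 277500 / ( [(1+0.048)^6 − 1] / 0.048 × (1+i) ) = 277500 / 7.092624 = 39,125.1532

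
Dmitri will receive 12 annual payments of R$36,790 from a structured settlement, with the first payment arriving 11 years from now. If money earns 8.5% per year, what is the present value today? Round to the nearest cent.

R$119,510.38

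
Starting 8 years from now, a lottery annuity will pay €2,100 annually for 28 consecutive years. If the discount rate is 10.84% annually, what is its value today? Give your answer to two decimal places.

Value one period before first payment (t=7): 2100 × [1 − (1+0.1084)^(−28)] / 0.1084 = 2100 × 8.708119 = 18,287.0495
Discount back 7 years: 18,287.0495 × (1+0.1084)^(−7) = 18,287.0495 × 0.486547 = 8,897.5005

€8,897.50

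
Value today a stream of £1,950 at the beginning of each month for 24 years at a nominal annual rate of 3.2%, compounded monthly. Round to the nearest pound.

£392,691

i = 0.032/12 = 0.00266667 per month; n = 24·12 = 288.
PV = 1950 × [1 − (1+0.00266667)^(−288)] / 0.00266667 × (1+i) = 1950 × 201.380150 = 392,691.2921
(annuity-due: payments at period start, so ×(1+i).)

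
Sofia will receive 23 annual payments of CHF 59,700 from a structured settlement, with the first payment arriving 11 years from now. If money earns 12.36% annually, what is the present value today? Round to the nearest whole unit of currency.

CHF 140,283

PV at t=10 (ordinary 23-year annuity): 59700 × a(23|0.1236) = 59700 × 7.536102 = 449,905.2830
Discount back 10 years: 449,905.2830 × (1+0.1236)^(−10) = 449,905.2830 × 0.311805 = 140,282.5939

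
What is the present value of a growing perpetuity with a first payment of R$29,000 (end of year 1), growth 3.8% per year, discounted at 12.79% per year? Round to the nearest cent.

R$322,580.65

PV = D₁/(r − g) = 29000/(0.1279 − 0.038) = 322,580.6452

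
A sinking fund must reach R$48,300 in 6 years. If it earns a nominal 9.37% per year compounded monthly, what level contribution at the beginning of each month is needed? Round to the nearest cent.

R$498.49

Periodic rate i = 0.0937/12 = 0.00780833; n = 6 × 12 = 72 periods.
PMT = 48300 / ( [(1+0.00780833)^72 − 1] / 0.00780833 × (1+i) ) = 48300 / 96.891740 = 498.4945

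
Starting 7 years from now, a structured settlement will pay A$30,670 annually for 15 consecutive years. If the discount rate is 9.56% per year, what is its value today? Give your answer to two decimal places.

A$138,341.06

PV at t=6 (ordinary 15-year annuity): 30670 × a(15|0.0956) = 30670 × 7.800985 = 239,256.2164
PV₀ = 239,256.2164 / (1+0.0956)^6 = 239,256.2164 / 1.729466 = 138,341.0568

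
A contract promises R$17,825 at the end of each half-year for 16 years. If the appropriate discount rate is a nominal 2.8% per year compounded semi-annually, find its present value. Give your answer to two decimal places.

R$457,220.33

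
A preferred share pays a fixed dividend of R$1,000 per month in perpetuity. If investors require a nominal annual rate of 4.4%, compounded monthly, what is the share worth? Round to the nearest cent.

R$272,727.27

Periodic rate i = 0.044/12 = 0.00366667.
PV = C/r = 1000/0.00366667 = 272,727.2727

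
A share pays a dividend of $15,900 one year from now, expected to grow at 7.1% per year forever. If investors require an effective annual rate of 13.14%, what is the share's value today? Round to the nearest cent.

PV = D₁/(r − g) = 15900/(0.1314 − 0.071) = 263,245.0331

$263,245.03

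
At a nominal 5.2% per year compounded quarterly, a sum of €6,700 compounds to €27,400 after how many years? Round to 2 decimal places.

27.26 years

Periodic rate i = 0.052/4 = 0.013.
n = ln(27400/6700) / ln(1+0.013) = ln(4.08955) / 0.012916 = 109.0439 quarters
= 109.0439/4 years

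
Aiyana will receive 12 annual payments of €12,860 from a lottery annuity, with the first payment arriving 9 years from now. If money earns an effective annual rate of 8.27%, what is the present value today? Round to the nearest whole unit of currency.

PV at t=8 (ordinary 12-year annuity): 12860 × a(12|0.0827) = 12860 × 7.431781 = 95,572.7052
PV₀ = 95,572.7052 / (1+0.0827)^8 = 95,572.7052 / 1.888274 = 50,613.7814

€50,614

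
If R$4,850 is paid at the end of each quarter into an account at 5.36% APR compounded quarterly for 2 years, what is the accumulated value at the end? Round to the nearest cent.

R$40,669.31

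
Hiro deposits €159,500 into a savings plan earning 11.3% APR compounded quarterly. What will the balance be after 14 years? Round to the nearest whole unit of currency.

With 4 periods per year: i = 0.02825, n = 56.
FV = 159,500 × (1 + 0.02825)^56 = 759,082.3712

€759,082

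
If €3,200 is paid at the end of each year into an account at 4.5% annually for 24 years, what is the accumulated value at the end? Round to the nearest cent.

€133,405.43

FV = PMT · [(1+i)^n − 1] / i = 3200 · 41.689196 = 133,405.4282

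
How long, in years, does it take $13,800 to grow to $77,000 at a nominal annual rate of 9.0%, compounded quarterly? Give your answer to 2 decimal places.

Periodic rate i = 0.09/4 = 0.0225.
(1+i)^n = 77000/13800 = 5.57971, so n = ln 5.57971 / ln 1.0225 = 77.2625 quarters
= 77.2625/4 years

19.32 years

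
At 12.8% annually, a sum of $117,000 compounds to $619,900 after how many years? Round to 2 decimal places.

13.84 years

(1+i)^n = 619900/117000 = 5.29829, so n = ln 5.29829 / ln 1.128 = 13.8434 years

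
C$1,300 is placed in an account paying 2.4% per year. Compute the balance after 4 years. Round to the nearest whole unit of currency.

C$1,429

1,300 × (1+0.024)^4 = 1,300 × 1.099512 = 1,429.3651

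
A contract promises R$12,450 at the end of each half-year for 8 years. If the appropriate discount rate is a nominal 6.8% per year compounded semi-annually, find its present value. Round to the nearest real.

i = 0.068/2 = 0.034 per half-year; n = 8·2 = 16.
PV = 12450 × [1 − (1+0.034)^(−16)] / 0.034 = 12450 × 12.185447 = 151,708.8101

R$151,709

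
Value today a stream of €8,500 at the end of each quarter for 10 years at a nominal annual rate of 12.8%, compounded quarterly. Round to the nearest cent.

€190,275.38

Periodic rate i = 0.128/4 = 0.032; n = 10 × 4 = 40 periods.
PV = 8500 × [1 − (1+0.032)^(−40)] / 0.032 = 8500 × 22.385339 = 190,275.3819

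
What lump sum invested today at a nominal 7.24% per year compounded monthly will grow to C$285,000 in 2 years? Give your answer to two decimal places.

i = 0.0724/12 = 0.00603333 per month; n = 2·12 = 24.
Discount factor = (1+0.00603333)^(−24) = 0.865572; PV = 285,000 × 0.865572 = 246,687.9665

C$246,687.97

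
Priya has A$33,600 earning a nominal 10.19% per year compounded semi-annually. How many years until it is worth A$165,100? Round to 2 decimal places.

Periodic rate i = 0.1019/2 = 0.05095.
n = ln(165100/33600) / ln(1+0.05095) = ln(4.91369) / 0.049695 = 32.0362 half-years
= 32.0362/2 years

16.02 years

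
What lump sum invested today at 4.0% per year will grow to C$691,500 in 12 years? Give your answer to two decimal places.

C$431,908.86

Discount factor = (1+0.04)^(−12) = 0.624597; PV = 691,500 × 0.624597 = 431,908.8598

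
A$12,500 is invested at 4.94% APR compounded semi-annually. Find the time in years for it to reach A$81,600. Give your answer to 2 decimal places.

38.44 years

Periodic rate i = 0.0494/2 = 0.0247.
n = ln(81600/12500) / ln(1+0.0247) = ln(6.52800) / 0.024400 = 76.8897 half-years
= 76.8897/2 years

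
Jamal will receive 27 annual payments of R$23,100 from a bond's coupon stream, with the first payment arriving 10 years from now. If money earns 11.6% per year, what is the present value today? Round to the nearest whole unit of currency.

R$70,331

Value one period before first payment (t=9): 23100 × [1 − (1+0.116)^(−27)] / 0.116 = 23100 × 8.175435 = 188,852.5417
Discount back 9 years: 188,852.5417 × (1+0.116)^(−9) = 188,852.5417 × 0.372411 = 70,330.7231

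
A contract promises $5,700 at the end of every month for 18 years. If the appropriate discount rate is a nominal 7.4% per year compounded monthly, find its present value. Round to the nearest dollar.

Periodic rate i = 0.074/12 = 0.00616667; n = 18 × 12 = 216 periods.
PV = 5700 × [1 − (1+0.00616667)^(−216)] / 0.00616667 = 5700 × 119.184219 = 679,350.0496

$679,350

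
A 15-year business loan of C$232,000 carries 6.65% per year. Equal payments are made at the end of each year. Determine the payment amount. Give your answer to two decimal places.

C$24,912.15

Annuity-PV factor = 9.312726; PMT = 232000 / 9.312726 = 24,912.1464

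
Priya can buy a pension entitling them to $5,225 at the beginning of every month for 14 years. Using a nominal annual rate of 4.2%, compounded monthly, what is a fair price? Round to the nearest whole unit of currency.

$665,137

With 12 periods per year: i = 0.0035, n = 168.
PV = PMT · [1 − (1+i)^(−n)] / i × (1+i) = 5225 · 127.298976 = 665,137.1518
(Beginning-of-period payments → annuity-due factor ×(1+i).)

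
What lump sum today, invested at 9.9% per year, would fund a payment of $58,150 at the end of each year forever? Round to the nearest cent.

$587,373.74

PV = C/r = 58150/0.099 = 587,373.7374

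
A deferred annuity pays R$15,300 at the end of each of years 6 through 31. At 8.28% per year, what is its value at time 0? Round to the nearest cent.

PV at t=5 (ordinary 26-year annuity): 15300 × a(26|0.0828) = 15300 × 10.550730 = 161,426.1675
PV₀ = 161,426.1675 / (1+0.0828)^5 = 161,426.1675 / 1.488474 = 108,450.7852

R$108,450.79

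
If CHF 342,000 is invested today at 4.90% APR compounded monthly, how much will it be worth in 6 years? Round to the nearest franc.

Periodic rate i = 0.049/12 = 0.00408333; n = 6 × 12 = 72 periods.
FV = 342,000 × (1 + 0.00408333)^72 = 458,615.4760

CHF 458,615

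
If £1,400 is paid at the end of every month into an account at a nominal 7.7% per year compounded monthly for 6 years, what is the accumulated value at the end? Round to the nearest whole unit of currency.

Periodic rate i = 0.077/12 = 0.00641667; n = 6 × 12 = 72 periods.
Accumulation factor s(72|0.00641667) = 91.153925; FV = 1400 × 91.153925 = 127,615.4952

£127,615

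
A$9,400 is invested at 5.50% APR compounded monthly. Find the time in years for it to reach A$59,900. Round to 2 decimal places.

Periodic rate i = 0.055/12 = 0.00458333.
n = ln(59900/9400) / ln(1+0.00458333) = ln(6.37234) / 0.004573 = 404.9908 months
= 404.9908/12 years

33.75 years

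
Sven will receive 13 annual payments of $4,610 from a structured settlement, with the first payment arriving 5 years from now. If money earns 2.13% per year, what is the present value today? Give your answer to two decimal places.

Value one period before first payment (t=4): 4610 × [1 − (1+0.0213)^(−13)] / 0.0213 = 4610 × 11.251738 = 51,870.5121
PV₀ = 51,870.5121 / (1+0.0213)^4 = 51,870.5121 / 1.087961 = 47,676.8120

$47,676.81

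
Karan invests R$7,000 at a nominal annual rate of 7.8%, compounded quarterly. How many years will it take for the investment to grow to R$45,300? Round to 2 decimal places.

24.17 years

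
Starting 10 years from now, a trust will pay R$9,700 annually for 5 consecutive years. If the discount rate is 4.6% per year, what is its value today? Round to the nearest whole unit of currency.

R$28,330

Value one period before first payment (t=9): 9700 × [1 − (1+0.046)^(−5)] / 0.046 = 9700 × 4.377770 = 42,464.3720
PV₀ = 42,464.3720 / (1+0.046)^9 = 42,464.3720 / 1.498943 = 28,329.5415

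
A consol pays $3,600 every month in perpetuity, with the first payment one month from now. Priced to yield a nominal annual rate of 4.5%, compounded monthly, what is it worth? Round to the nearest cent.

$960,000.00

Periodic rate i = 0.045/12 = 0.00375.
PV = C/r = 3600/0.00375 = 960,000.0000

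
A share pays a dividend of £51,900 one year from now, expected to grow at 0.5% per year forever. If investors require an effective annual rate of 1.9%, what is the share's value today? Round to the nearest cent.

PV = D₁/(r − g) = 51900/(0.019 − 0.005) = 3,707,142.8571

£3,707,142.86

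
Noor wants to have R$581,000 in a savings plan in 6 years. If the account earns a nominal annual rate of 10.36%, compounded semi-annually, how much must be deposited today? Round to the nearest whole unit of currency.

R$316,941

Periodic rate i = 0.1036/2 = 0.0518; n = 6 × 2 = 12 periods.
Discount factor = (1+0.0518)^(−12) = 0.545509; PV = 581,000 × 0.545509 = 316,940.7889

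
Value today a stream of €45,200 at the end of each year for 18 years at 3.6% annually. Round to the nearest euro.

€591,262

PV = 45200 × [1 − (1+0.036)^(−18)] / 0.036 = 45200 × 13.081008 = 591,261.5451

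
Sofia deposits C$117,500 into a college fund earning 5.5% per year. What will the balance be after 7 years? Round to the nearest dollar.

C$170,925

FV = PV·(1+i)^n = 117,500 × 1.454679 = 170,924.8014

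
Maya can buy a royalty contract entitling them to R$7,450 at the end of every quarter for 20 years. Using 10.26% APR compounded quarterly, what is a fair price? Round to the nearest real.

R$252,154

With 4 periods per year: i = 0.02565, n = 80.
PV = 7450 × [1 − (1+0.02565)^(−80)] / 0.02565 = 7450 × 33.846180 = 252,154.0414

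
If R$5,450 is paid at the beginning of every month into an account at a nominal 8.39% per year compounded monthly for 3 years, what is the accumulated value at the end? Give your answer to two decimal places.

i = 0.0839/12 = 0.00699167 per month; n = 3·12 = 36.
Accumulation factor s(36|0.00699167) × (1+i) = 41.059928; FV = 5450 × 41.059928 = 223,776.6095
(annuity-due: payments at period start, so ×(1+i).)

R$223,776.61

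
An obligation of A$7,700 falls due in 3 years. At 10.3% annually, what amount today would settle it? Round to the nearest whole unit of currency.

A$5,738

PV = 7,700 / (1 + 0.103)^3 = 7,700 / 1.341920 = 5,738.0481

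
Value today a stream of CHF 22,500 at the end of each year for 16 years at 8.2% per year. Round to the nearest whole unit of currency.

Annuity factor a(16|0.082) = 8.739311; PV = 22500 × 8.739311 = 196,634.4977

CHF 196,634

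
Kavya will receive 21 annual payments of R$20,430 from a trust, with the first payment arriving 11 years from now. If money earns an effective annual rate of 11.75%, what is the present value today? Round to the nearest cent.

PV at t=10 (ordinary 21-year annuity): 20430 × a(21|0.1175) = 20430 × 7.685049 = 157,005.5545
Discount back 10 years: 157,005.5545 × (1+0.1175)^(−10) = 157,005.5545 × 0.329249 = 51,693.9477

R$51,693.95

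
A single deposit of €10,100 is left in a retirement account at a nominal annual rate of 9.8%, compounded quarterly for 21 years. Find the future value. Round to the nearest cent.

Periodic rate i = 0.098/4 = 0.0245; n = 21 × 4 = 84 periods.
FV = PV·(1+i)^n = 10,100 × 7.638443 = 77,148.2792

€77,148.28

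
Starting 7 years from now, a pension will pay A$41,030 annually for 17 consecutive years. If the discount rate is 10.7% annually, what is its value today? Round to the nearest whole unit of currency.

Value one period before first payment (t=6): 41030 × [1 − (1+0.107)^(−17)] / 0.107 = 41030 × 7.685800 = 315,348.3667
PV₀ = 315,348.3667 / (1+0.107)^6 = 315,348.3667 / 1.840288 = 171,358.1878

A$171,358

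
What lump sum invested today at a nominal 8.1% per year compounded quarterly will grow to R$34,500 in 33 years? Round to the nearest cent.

R$2,446.51

Periodic rate i = 0.081/4 = 0.02025; n = 33 × 4 = 132 periods.
PV = 34,500 / (1 + 0.02025)^132 = 34,500 / 14.101706 = 2,446.5125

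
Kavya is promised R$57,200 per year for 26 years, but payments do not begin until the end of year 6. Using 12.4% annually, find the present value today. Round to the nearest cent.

R$244,815.22

Value one period before first payment (t=5): 57200 × [1 − (1+0.124)^(−26)] / 0.124 = 57200 × 7.678457 = 439,207.7203
PV₀ = 439,207.7203 / (1+0.124)^5 = 439,207.7203 / 1.794038 = 244,815.2172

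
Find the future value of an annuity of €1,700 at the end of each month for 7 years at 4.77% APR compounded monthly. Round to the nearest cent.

i = 0.0477/12 = 0.003975 per month; n = 7·12 = 84.
FV = 1700 × [(1+0.003975)^84 − 1] / 0.003975 = 1700 × 99.491713 = 169,135.9126

€169,135.91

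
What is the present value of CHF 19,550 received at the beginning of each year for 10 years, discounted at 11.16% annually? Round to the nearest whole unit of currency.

CHF 127,129

PV = PMT · [1 − (1+i)^(−n)] / i × (1+i) = 19550 · 6.502781 = 127,129.3627
Payments are at the start of each period, so multiply by (1+i).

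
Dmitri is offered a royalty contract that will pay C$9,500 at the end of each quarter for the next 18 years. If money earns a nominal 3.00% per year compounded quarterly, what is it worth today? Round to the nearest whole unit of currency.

i = 0.03/4 = 0.0075 per quarter; n = 18·4 = 72.
PV = PMT · [1 − (1+i)^(−n)] / i = 9500 · 55.476849 = 527,030.0636

C$527,030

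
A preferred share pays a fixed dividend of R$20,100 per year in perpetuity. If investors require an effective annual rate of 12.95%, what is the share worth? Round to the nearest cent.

R$155,212.36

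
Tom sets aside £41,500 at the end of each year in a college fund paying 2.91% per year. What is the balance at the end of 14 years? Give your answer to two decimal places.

FV = 41500 × [(1+0.0291)^14 − 1] / 0.0291 = 41500 × 16.982506 = 704,774.0017

£704,774.00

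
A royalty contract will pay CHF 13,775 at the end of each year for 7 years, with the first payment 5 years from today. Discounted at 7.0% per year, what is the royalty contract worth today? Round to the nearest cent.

CHF 56,635.40

Value one period before first payment (t=4): 13775 × [1 − (1+0.07)^(−7)] / 0.07 = 13775 × 5.389289 = 74,237.4615
Discount back 4 years: 74,237.4615 × (1+0.07)^(−4) = 74,237.4615 × 0.762895 = 56,635.4039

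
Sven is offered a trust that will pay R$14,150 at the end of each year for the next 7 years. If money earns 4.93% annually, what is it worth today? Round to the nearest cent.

R$82,085.30

Annuity factor a(7|0.0493) = 5.801081; PV = 14150 × 5.801081 = 82,085.2967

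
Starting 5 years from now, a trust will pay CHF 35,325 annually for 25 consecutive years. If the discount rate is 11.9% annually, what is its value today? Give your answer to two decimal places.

CHF 177,939.61

Value one period before first payment (t=4): 35325 × [1 − (1+0.119)^(−25)] / 0.119 = 35325 × 7.897885 = 278,992.7860
Discount back 4 years: 278,992.7860 × (1+0.119)^(−4) = 278,992.7860 × 0.637793 = 177,939.6072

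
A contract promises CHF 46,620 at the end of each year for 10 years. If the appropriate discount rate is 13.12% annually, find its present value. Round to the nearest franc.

CHF 251,763

PV = 46620 × [1 − (1+0.1312)^(−10)] / 0.1312 = 46620 × 5.400319 = 251,762.8634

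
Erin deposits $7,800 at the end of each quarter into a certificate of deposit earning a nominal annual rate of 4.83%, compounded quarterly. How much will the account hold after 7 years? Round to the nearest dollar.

$258,026

i = 0.0483/4 = 0.012075 per quarter; n = 7·4 = 28.
FV = PMT · [(1+i)^n − 1] / i = 7800 · 33.080247 = 258,025.9300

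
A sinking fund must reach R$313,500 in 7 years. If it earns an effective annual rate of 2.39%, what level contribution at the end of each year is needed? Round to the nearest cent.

R$41,675.66

FV-annuity factor = 7.522377; PMT = 313500 / 7.522377 = 41,675.6561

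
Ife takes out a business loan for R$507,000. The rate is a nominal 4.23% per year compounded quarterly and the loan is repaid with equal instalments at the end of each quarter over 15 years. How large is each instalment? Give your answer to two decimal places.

With 4 periods per year: i = 0.010575, n = 60.
PMT = 507000 / ( [1 − (1+0.010575)^(−60)] / 0.010575 ) = 507000 / 44.258174 = 11,455.5109

R$11,455.51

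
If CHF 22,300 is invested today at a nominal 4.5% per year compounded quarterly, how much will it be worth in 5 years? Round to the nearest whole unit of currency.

CHF 27,892

i = 0.045/4 = 0.01125 per quarter; n = 5·4 = 20.
FV = PV·(1+i)^n = 22,300 × 1.250751 = 27,891.7366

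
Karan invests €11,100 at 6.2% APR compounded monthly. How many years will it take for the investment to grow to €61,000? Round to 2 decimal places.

27.55 years

Periodic rate i = 0.062/12 = 0.00516667.
n = ln(61000/11100) / ln(1+0.00516667) = ln(5.49550) / 0.005153 = 330.6439 months
= 330.6439/12 years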